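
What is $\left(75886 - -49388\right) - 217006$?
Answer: $-91732$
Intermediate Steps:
$\left(75886 - -49388\right) - 217006 = \left(75886 + 49388\right) - 217006 = 125274 - 217006 = -91732$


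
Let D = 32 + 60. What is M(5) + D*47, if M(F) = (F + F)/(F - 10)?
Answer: 4322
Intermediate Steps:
D = 92
M(F) = 2*F/(-10 + F) (M(F) = (2*F)/(-10 + F) = 2*F/(-10 + F))
M(5) + D*47 = 2*5/(-10 + 5) + 92*47 = 2*5/(-5) + 4324 = 2*5*(-⅕) + 4324 = -2 + 4324 = 4322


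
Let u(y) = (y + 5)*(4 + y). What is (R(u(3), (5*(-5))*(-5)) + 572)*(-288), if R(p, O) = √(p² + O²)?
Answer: -164736 - 288*√18761 ≈ -2.0418e+5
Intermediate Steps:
u(y) = (4 + y)*(5 + y) (u(y) = (5 + y)*(4 + y) = (4 + y)*(5 + y))
R(p, O) = √(O² + p²)
(R(u(3), (5*(-5))*(-5)) + 572)*(-288) = (√(((5*(-5))*(-5))² + (20 + 3² + 9*3)²) + 572)*(-288) = (√((-25*(-5))² + (20 + 9 + 27)²) + 572)*(-288) = (√(125² + 56²) + 572)*(-288) = (√(15625 + 3136) + 572)*(-288) = (√18761 + 572)*(-288) = (572 + √18761)*(-288) = -164736 - 288*√18761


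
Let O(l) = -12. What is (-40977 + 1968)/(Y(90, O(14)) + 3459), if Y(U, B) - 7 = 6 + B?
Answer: -39009/3460 ≈ -11.274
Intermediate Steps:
Y(U, B) = 13 + B (Y(U, B) = 7 + (6 + B) = 13 + B)
(-40977 + 1968)/(Y(90, O(14)) + 3459) = (-40977 + 1968)/((13 - 12) + 3459) = -39009/(1 + 3459) = -39009/3460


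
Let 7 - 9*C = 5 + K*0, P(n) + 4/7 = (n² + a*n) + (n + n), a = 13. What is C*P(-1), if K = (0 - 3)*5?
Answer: -68/21 ≈ -3.2381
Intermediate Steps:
K = -15 (K = -3*5 = -15)
P(n) = -4/7 + n² + 15*n (P(n) = -4/7 + ((n² + 13*n) + (n + n)) = -4/7 + ((n² + 13*n) + 2*n) = -4/7 + (n² + 15*n) = -4/7 + n² + 15*n)
C = 2/9 (C = 7/9 - (5 - 15*0)/9 = 7/9 - (5 + 0)/9 = 7/9 - ⅑*5 = 7/9 - 5/9 = 2/9 ≈ 0.22222)
C*P(-1) = 2*(-4/7 + (-1)² + 15*(-1))/9 = 2*(-4/7 + 1 - 15)/9 = (2/9)*(-102/7) = -68/21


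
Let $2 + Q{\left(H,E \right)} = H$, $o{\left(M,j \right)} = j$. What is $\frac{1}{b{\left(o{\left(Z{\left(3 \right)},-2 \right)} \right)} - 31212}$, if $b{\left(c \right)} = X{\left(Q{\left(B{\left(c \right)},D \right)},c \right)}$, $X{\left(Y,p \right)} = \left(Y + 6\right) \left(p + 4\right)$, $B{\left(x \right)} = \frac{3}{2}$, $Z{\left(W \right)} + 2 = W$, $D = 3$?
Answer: $- \frac{1}{31201} \approx -3.205 \cdot 10^{-5}$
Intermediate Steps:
$Z{\left(W \right)} = -2 + W$
$B{\left(x \right)} = \frac{3}{2}$ ($B{\left(x \right)} = 3 \cdot \frac{1}{2} = \frac{3}{2}$)
$Q{\left(H,E \right)} = -2 + H$
$X{\left(Y,p \right)} = \left(4 + p\right) \left(6 + Y\right)$ ($X{\left(Y,p \right)} = \left(6 + Y\right) \left(4 + p\right) = \left(4 + p\right) \left(6 + Y\right)$)
$b{\left(c \right)} = 22 + \frac{11 c}{2}$ ($b{\left(c \right)} = 24 + 4 \left(-2 + \frac{3}{2}\right) + 6 c + \left(-2 + \frac{3}{2}\right) c = 24 + 4 \left(- \frac{1}{2}\right) + 6 c - \frac{c}{2} = 24 - 2 + 6 c - \frac{c}{2} = 22 + \frac{11 c}{2}$)
$\frac{1}{b{\left(o{\left(Z{\left(3 \right)},-2 \right)} \right)} - 31212} = \frac{1}{\left(22 + \frac{11}{2} \left(-2\right)\right) - 31212} = \frac{1}{\left(22 - 11\right) - 31212} = \frac{1}{11 - 31212} = \frac{1}{-31201} = - \frac{1}{31201}$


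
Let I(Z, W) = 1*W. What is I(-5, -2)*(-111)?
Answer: 222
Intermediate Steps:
I(Z, W) = W
I(-5, -2)*(-111) = -2*(-111) = 222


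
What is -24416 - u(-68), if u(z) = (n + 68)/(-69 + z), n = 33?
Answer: -3344891/137 ≈ -24415.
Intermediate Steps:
u(z) = 101/(-69 + z) (u(z) = (33 + 68)/(-69 + z) = 101/(-69 + z))
-24416 - u(-68) = -24416 - 101/(-69 - 68) = -24416 - 101/(-137) = -24416 - 101*(-1)/137 = -24416 - 1*(-101/137) = -24416 + 101/137 = -3344891/137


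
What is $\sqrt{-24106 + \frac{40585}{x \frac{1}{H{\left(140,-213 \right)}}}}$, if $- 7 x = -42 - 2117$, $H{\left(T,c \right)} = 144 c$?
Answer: $\frac{i \sqrt{18925376652346}}{2159} \approx 2015.0 i$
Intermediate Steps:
$x = \frac{2159}{7}$ ($x = - \frac{-42 - 2117}{7} = \left(- \frac{1}{7}\right) \left(-2159\right) = \frac{2159}{7} \approx 308.43$)
$\sqrt{-24106 + \frac{40585}{x \frac{1}{H{\left(140,-213 \right)}}}} = \sqrt{-24106 + \frac{40585}{\frac{2159}{7} \frac{1}{144 \left(-213\right)}}} = \sqrt{-24106 + \frac{40585}{\frac{2159}{7} \frac{1}{-30672}}} = \sqrt{-24106 + \frac{40585}{\frac{2159}{7} \left(- \frac{1}{30672}\right)}} = \sqrt{-24106 + \frac{40585}{- \frac{2159}{214704}}} = \sqrt{-24106 + 40585 \left(- \frac{214704}{2159}\right)} = \sqrt{-24106 - \frac{8713761840}{2159}} = \sqrt{- \frac{8765806694}{2159}} = \frac{i \sqrt{18925376652346}}{2159}$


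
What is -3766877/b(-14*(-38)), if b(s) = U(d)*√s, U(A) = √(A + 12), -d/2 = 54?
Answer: 3766877*I*√798/6384 ≈ 16668.0*I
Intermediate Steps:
d = -108 (d = -2*54 = -108)
U(A) = √(12 + A)
b(s) = 4*I*√6*√s (b(s) = √(12 - 108)*√s = √(-96)*√s = (4*I*√6)*√s = 4*I*√6*√s)
-3766877/b(-14*(-38)) = -3766877*(-I*√798/6384) = -(-3766877)*I*√798/6384 = 3766877*I*√798/6384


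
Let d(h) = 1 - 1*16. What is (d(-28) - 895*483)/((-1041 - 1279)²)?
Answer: -4323/53824 ≈ -0.080317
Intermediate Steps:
d(h) = -15 (d(h) = 1 - 16 = -15)
(d(-28) - 895*483)/((-1041 - 1279)²) = (-15 - 895*483)/((-1041 - 1279)²) = (-15 - 432285)/((-2320)²) = -432300/5382400 = -432300*1/5382400 = -4323/53824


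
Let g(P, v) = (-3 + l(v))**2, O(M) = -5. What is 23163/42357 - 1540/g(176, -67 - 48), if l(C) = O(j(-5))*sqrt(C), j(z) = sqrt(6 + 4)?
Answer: 3*(5515*sqrt(115) + 1044563*I)/(2017*(15*sqrt(115) + 1433*I)) ≈ 1.0775 + 0.059566*I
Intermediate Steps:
j(z) = sqrt(10)
l(C) = -5*sqrt(C)
g(P, v) = (-3 - 5*sqrt(v))**2
23163/42357 - 1540/g(176, -67 - 48) = 23163/42357 - 1540/(3 + 5*sqrt(-67 - 48))**2 = 23163*(1/42357) - 1540/(3 + 5*sqrt(-115))**2 = 1103/2017 - 1540/(3 + 5*(I*sqrt(115)))**2 = 1103/2017 - 1540/(3 + 5*I*sqrt(115))**2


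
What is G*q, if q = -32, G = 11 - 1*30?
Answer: 608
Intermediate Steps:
G = -19 (G = 11 - 30 = -19)
G*q = -19*(-32) = 608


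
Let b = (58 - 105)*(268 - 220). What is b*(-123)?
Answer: 277488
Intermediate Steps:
b = -2256 (b = -47*48 = -2256)
b*(-123) = -2256*(-123) = 277488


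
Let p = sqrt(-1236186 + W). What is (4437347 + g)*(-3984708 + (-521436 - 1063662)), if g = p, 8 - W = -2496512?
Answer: -24715161944682 - 5569806*sqrt(1260334) ≈ -2.4721e+13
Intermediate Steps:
W = 2496520 (W = 8 - 1*(-2496512) = 8 + 2496512 = 2496520)
p = sqrt(1260334) (p = sqrt(-1236186 + 2496520) = sqrt(1260334) ≈ 1122.6)
g = sqrt(1260334) ≈ 1122.6
(4437347 + g)*(-3984708 + (-521436 - 1063662)) = (4437347 + sqrt(1260334))*(-3984708 + (-521436 - 1063662)) = (4437347 + sqrt(1260334))*(-3984708 - 1585098) = (4437347 + sqrt(1260334))*(-5569806) = -24715161944682 - 5569806*sqrt(1260334)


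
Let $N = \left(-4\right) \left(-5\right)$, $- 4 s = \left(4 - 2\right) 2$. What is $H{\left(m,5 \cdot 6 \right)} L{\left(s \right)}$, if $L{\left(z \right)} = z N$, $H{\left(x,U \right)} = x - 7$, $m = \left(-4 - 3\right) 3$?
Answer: $560$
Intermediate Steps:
$s = -1$ ($s = - \frac{\left(4 - 2\right) 2}{4} = - \frac{2 \cdot 2}{4} = \left(- \frac{1}{4}\right) 4 = -1$)
$m = -21$ ($m = \left(-7\right) 3 = -21$)
$H{\left(x,U \right)} = -7 + x$
$N = 20$
$L{\left(z \right)} = 20 z$ ($L{\left(z \right)} = z 20 = 20 z$)
$H{\left(m,5 \cdot 6 \right)} L{\left(s \right)} = \left(-7 - 21\right) 20 \left(-1\right) = \left(-28\right) \left(-20\right) = 560$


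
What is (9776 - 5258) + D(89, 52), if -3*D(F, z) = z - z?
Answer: 4518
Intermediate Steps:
D(F, z) = 0 (D(F, z) = -(z - z)/3 = -⅓*0 = 0)
(9776 - 5258) + D(89, 52) = (9776 - 5258) + 0 = 4518 + 0 = 4518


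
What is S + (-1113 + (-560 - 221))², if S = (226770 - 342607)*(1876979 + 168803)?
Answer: -236973662298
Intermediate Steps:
S = -236977249534 (S = -115837*2045782 = -236977249534)
S + (-1113 + (-560 - 221))² = -236977249534 + (-1113 + (-560 - 221))² = -236977249534 + (-1113 - 781)² = -236977249534 + (-1894)² = -236977249534 + 3587236 = -236973662298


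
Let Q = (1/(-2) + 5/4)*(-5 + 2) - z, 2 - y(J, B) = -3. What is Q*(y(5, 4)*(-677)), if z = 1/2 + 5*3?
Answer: 240335/4 ≈ 60084.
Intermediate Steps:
y(J, B) = 5 (y(J, B) = 2 - 1*(-3) = 2 + 3 = 5)
z = 31/2 (z = ½ + 15 = 31/2 ≈ 15.500)
Q = -71/4 (Q = (1/(-2) + 5/4)*(-5 + 2) - 1*31/2 = (1*(-½) + 5*(¼))*(-3) - 31/2 = (-½ + 5/4)*(-3) - 31/2 = (¾)*(-3) - 31/2 = -9/4 - 31/2 = -71/4 ≈ -17.750)
Q*(y(5, 4)*(-677)) = -355*(-677)/4 = -71/4*(-3385) = 240335/4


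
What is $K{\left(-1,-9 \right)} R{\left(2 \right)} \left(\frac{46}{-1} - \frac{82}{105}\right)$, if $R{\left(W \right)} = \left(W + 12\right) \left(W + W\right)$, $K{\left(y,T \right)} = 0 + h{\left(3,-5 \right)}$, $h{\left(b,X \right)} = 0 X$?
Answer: $0$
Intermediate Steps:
$h{\left(b,X \right)} = 0$
$K{\left(y,T \right)} = 0$ ($K{\left(y,T \right)} = 0 + 0 = 0$)
$R{\left(W \right)} = 2 W \left(12 + W\right)$ ($R{\left(W \right)} = \left(12 + W\right) 2 W = 2 W \left(12 + W\right)$)
$K{\left(-1,-9 \right)} R{\left(2 \right)} \left(\frac{46}{-1} - \frac{82}{105}\right) = 0 \cdot 2 \cdot 2 \left(12 + 2\right) \left(\frac{46}{-1} - \frac{82}{105}\right) = 0 \cdot 2 \cdot 2 \cdot 14 \left(46 \left(-1\right) - \frac{82}{105}\right) = 0 \cdot 56 \left(-46 - \frac{82}{105}\right) = 0 \left(- \frac{4912}{105}\right) = 0$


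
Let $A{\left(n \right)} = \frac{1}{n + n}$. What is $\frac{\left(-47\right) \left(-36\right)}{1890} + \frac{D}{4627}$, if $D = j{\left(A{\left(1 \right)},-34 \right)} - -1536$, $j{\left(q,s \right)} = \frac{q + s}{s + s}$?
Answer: $\frac{11584669}{9439080} \approx 1.2273$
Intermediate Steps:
$A{\left(n \right)} = \frac{1}{2 n}$
$j{\left(q,s \right)} = \frac{q + s}{2 s}$
$D = \frac{208963}{136}$ ($D = \frac{\frac{1}{2 \cdot 1} - 34}{2 \left(-34\right)} - -1536 = \frac{1}{2} \left(- \frac{1}{34}\right) \left(\frac{1}{2} \cdot 1 - 34\right) + 1536 = \frac{1}{2} \left(- \frac{1}{34}\right) \left(\frac{1}{2} - 34\right) + 1536 = \frac{1}{2} \left(- \frac{1}{34}\right) \left(- \frac{67}{2}\right) + 1536 = \frac{67}{136} + 1536 = \frac{208963}{136} \approx 1536.5$)
$\frac{\left(-47\right) \left(-36\right)}{1890} + \frac{D}{4627} = \frac{\left(-47\right) \left(-36\right)}{1890} + \frac{208963}{136 \cdot 4627} = 1692 \cdot \frac{1}{1890} + \frac{208963}{136} \cdot \frac{1}{4627} = \frac{94}{105} + \frac{208963}{629272} = \frac{11584669}{9439080}$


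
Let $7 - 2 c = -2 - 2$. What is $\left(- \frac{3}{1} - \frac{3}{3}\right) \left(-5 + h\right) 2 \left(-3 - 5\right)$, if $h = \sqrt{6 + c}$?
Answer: $-320 + 32 \sqrt{46} \approx -102.97$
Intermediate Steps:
$c = \frac{11}{2}$ ($c = \frac{7}{2} - \frac{-2 - 2}{2} = \frac{7}{2} - -2 = \frac{7}{2} + 2 = \frac{11}{2} \approx 5.5$)
$h = \frac{\sqrt{46}}{2}$ ($h = \sqrt{6 + \frac{11}{2}} = \sqrt{\frac{23}{2}} = \frac{\sqrt{46}}{2} \approx 3.3912$)
$\left(- \frac{3}{1} - \frac{3}{3}\right) \left(-5 + h\right) 2 \left(-3 - 5\right) = \left(- \frac{3}{1} - \frac{3}{3}\right) \left(-5 + \frac{\sqrt{46}}{2}\right) 2 \left(-3 - 5\right) = \left(\left(-3\right) 1 - 1\right) \left(-5 + \frac{\sqrt{46}}{2}\right) 2 \left(-8\right) = \left(-3 - 1\right) \left(-5 + \frac{\sqrt{46}}{2}\right) 2 \left(-8\right) = - 4 \left(-5 + \frac{\sqrt{46}}{2}\right) 2 \left(-8\right) = \left(20 - 2 \sqrt{46}\right) 2 \left(-8\right) = \left(40 - 4 \sqrt{46}\right) \left(-8\right) = -320 + 32 \sqrt{46}$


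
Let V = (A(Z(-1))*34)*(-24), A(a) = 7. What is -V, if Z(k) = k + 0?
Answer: 5712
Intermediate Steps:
Z(k) = k
V = -5712 (V = (7*34)*(-24) = 238*(-24) = -5712)
-V = -1*(-5712) = 5712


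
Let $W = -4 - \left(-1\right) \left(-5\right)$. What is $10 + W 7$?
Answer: $-53$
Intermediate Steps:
$W = -9$ ($W = -4 - 5 = -9$)
$10 + W 7 = 10 - 63 = -53$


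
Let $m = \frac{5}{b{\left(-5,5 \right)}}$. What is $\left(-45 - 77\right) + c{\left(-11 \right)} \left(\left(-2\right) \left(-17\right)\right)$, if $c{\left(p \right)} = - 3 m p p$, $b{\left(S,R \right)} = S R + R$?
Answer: $\frac{5927}{2} \approx 2963.5$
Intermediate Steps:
$b{\left(S,R \right)} = R + R S$ ($b{\left(S,R \right)} = R S + R = R + R S$)
$m = - \frac{1}{4}$ ($m = \frac{5}{5 \left(1 - 5\right)} = \frac{5}{5 \left(-4\right)} = \frac{5}{-20} = 5 \left(- \frac{1}{20}\right) = - \frac{1}{4} \approx -0.25$)
$c{\left(p \right)} = \frac{3 p^{2}}{4}$ ($c{\left(p \right)} = \left(-3\right) \left(- \frac{1}{4}\right) p p = \frac{3 p^{2}}{4}$)
$\left(-45 - 77\right) + c{\left(-11 \right)} \left(\left(-2\right) \left(-17\right)\right) = \left(-45 - 77\right) + \frac{3 \left(-11\right)^{2}}{4} \left(\left(-2\right) \left(-17\right)\right) = \left(-45 - 77\right) + \frac{3}{4} \cdot 121 \cdot 34 = -122 + \frac{363}{4} \cdot 34 = -122 + \frac{6171}{2} = \frac{5927}{2}$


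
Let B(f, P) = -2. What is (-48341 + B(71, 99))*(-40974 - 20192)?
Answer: 2956947938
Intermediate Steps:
(-48341 + B(71, 99))*(-40974 - 20192) = (-48341 - 2)*(-40974 - 20192) = -48343*(-61166) = 2956947938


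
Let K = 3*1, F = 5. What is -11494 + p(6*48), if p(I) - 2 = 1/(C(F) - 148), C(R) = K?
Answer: -1666341/145 ≈ -11492.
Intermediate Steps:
K = 3
C(R) = 3
p(I) = 289/145 (p(I) = 2 + 1/(3 - 148) = 2 + 1/(-145) = 2 - 1/145 = 289/145)
-11494 + p(6*48) = -11494 + 289/145 = -1666341/145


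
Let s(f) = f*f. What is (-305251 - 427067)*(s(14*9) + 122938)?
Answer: -101655990852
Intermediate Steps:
s(f) = f²
(-305251 - 427067)*(s(14*9) + 122938) = (-305251 - 427067)*((14*9)² + 122938) = -732318*(126² + 122938) = -732318*(15876 + 122938) = -732318*138814 = -101655990852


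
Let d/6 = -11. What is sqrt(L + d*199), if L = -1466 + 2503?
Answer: I*sqrt(12097) ≈ 109.99*I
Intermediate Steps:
d = -66 (d = 6*(-11) = -66)
L = 1037
sqrt(L + d*199) = sqrt(1037 - 66*199) = sqrt(1037 - 13134) = sqrt(-12097) = I*sqrt(12097)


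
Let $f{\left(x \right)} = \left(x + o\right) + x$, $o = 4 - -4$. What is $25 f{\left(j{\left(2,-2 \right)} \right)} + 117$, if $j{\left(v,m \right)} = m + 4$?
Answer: $417$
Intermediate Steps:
$o = 8$ ($o = 4 + 4 = 8$)
$j{\left(v,m \right)} = 4 + m$
$f{\left(x \right)} = 8 + 2 x$ ($f{\left(x \right)} = \left(x + 8\right) + x = \left(8 + x\right) + x = 8 + 2 x$)
$25 f{\left(j{\left(2,-2 \right)} \right)} + 117 = 25 \left(8 + 2 \left(4 - 2\right)\right) + 117 = 25 \left(8 + 2 \cdot 2\right) + 117 = 25 \left(8 + 4\right) + 117 = 25 \cdot 12 + 117 = 300 + 117 = 417$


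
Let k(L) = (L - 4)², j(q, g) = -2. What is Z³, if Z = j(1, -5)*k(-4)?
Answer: -2097152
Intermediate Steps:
k(L) = (-4 + L)²
Z = -128 (Z = -2*(-4 - 4)² = -2*(-8)² = -2*64 = -128)
Z³ = (-128)³ = -2097152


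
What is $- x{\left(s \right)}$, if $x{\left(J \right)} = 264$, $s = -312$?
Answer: $-264$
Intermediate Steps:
$- x{\left(s \right)} = \left(-1\right) 264 = -264$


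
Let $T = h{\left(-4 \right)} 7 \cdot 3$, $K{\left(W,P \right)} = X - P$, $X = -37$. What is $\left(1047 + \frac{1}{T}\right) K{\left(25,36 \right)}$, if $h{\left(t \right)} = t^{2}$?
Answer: $- \frac{25680889}{336} \approx -76431.0$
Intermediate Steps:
$K{\left(W,P \right)} = -37 - P$
$T = 336$ ($T = \left(-4\right)^{2} \cdot 7 \cdot 3 = 16 \cdot 7 \cdot 3 = 112 \cdot 3 = 336$)
$\left(1047 + \frac{1}{T}\right) K{\left(25,36 \right)} = \left(1047 + \frac{1}{336}\right) \left(-37 - 36\right) = \frac{351793}{336} \left(-73\right) = - \frac{25680889}{336}$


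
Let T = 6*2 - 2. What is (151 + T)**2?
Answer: 25921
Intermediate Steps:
T = 10 (T = 12 - 2 = 10)
(151 + T)**2 = (151 + 10)**2 = 161**2 = 25921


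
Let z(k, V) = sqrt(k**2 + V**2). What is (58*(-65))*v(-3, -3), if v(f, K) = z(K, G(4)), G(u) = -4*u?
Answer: -3770*sqrt(265) ≈ -61371.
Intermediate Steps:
z(k, V) = sqrt(V**2 + k**2)
v(f, K) = sqrt(256 + K**2) (v(f, K) = sqrt((-4*4)**2 + K**2) = sqrt((-16)**2 + K**2) = sqrt(256 + K**2))
(58*(-65))*v(-3, -3) = (58*(-65))*sqrt(256 + (-3)**2) = -3770*sqrt(256 + 9) = -3770*sqrt(265)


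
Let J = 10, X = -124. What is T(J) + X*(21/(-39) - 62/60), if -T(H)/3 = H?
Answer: 32156/195 ≈ 164.90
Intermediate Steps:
T(H) = -3*H
T(J) + X*(21/(-39) - 62/60) = -3*10 - 124*(21/(-39) - 62/60) = -30 - 124*(21*(-1/39) - 62*1/60) = -30 - 124*(-7/13 - 31/30) = -30 - 124*(-613/390) = -30 + 38006/195 = 32156/195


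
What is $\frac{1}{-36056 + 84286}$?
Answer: $\frac{1}{48230} \approx 2.0734 \cdot 10^{-5}$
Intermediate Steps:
$\frac{1}{-36056 + 84286} = \frac{1}{48230}$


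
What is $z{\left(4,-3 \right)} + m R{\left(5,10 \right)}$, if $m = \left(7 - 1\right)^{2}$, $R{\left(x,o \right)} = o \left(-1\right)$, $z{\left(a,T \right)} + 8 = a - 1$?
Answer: $-365$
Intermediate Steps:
$z{\left(a,T \right)} = -9 + a$ ($z{\left(a,T \right)} = -8 + \left(a - 1\right) = -8 + \left(-1 + a\right) = -9 + a$)
$R{\left(x,o \right)} = - o$
$m = 36$ ($m = 6^{2} = 36$)
$z{\left(4,-3 \right)} + m R{\left(5,10 \right)} = \left(-9 + 4\right) + 36 \left(\left(-1\right) 10\right) = -5 + 36 \left(-10\right) = -5 - 360 = -365$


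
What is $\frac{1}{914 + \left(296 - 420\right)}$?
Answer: $\frac{1}{790} \approx 0.0012658$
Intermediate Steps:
$\frac{1}{914 + \left(296 - 420\right)} = \frac{1}{914 - 124} = \frac{1}{790}$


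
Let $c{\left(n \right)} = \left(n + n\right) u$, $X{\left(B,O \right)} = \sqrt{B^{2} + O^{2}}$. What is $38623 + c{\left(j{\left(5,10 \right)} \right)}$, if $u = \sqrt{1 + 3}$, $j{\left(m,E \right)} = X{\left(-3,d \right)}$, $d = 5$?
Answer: $38623 + 4 \sqrt{34} \approx 38646.0$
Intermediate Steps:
$j{\left(m,E \right)} = \sqrt{34}$ ($j{\left(m,E \right)} = \sqrt{\left(-3\right)^{2} + 5^{2}} = \sqrt{9 + 25} = \sqrt{34}$)
$u = 2$ ($u = \sqrt{4} = 2$)
$c{\left(n \right)} = 4 n$ ($c{\left(n \right)} = \left(n + n\right) 2 = 2 n 2 = 4 n$)
$38623 + c{\left(j{\left(5,10 \right)} \right)} = 38623 + 4 \sqrt{34}$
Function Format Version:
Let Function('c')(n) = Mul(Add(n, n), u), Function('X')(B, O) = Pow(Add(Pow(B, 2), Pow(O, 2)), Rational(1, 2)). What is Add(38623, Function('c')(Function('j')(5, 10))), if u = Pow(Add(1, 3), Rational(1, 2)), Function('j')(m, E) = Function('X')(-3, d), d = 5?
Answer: Add(38623, Mul(4, Pow(34, Rational(1, 2)))) ≈ 38646.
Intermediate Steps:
Function('j')(m, E) = Pow(34, Rational(1, 2)) (Function('j')(m, E) = Pow(Add(Pow(-3, 2), Pow(5, 2)), Rational(1, 2)) = Pow(Add(9, 25), Rational(1, 2)) = Pow(34, Rational(1, 2)))
u = 2 (u = Pow(4, Rational(1, 2)) = 2)
Function('c')(n) = Mul(4, n) (Function('c')(n) = Mul(Add(n, n), 2) = Mul(Mul(2, n), 2) = Mul(4, n))
Add(38623, Function('c')(Function('j')(5, 10))) = Add(38623, Mul(4, Pow(34, Rational(1, 2))))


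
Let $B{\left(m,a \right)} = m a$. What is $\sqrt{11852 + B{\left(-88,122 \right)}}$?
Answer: $6 \sqrt{31} \approx 33.407$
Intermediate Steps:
$B{\left(m,a \right)} = a m$
$\sqrt{11852 + B{\left(-88,122 \right)}} = \sqrt{11852 + 122 \left(-88\right)} = \sqrt{11852 - 10736} = \sqrt{1116} = 6 \sqrt{31}$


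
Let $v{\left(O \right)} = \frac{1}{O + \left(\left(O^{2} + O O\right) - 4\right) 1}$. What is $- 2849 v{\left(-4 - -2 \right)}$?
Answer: $- \frac{2849}{2} \approx -1424.5$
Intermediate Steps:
$v{\left(O \right)} = \frac{1}{-4 + O + 2 O^{2}}$ ($v{\left(O \right)} = \frac{1}{O + \left(\left(O^{2} + O^{2}\right) - 4\right) 1} = \frac{1}{O + \left(2 O^{2} - 4\right) 1} = \frac{1}{O + \left(-4 + 2 O^{2}\right) 1} = \frac{1}{O + \left(-4 + 2 O^{2}\right)} = \frac{1}{-4 + O + 2 O^{2}}$)
$- 2849 v{\left(-4 - -2 \right)} = - \frac{2849}{-4 - 2 + 2 \left(-4 - -2\right)^{2}} = - \frac{2849}{-4 + \left(-4 + 2\right) + 2 \left(-4 + 2\right)^{2}} = - \frac{2849}{-4 - 2 + 2 \left(-2\right)^{2}} = - \frac{2849}{-4 - 2 + 2 \cdot 4} = - \frac{2849}{-4 - 2 + 8} = - \frac{2849}{2}$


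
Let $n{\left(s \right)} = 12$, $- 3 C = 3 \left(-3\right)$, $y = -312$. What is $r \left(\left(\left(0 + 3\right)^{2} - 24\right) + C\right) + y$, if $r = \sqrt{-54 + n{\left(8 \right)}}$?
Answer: $-312 - 12 i \sqrt{42} \approx -312.0 - 77.769 i$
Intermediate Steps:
$C = 3$ ($C = - \frac{3 \left(-3\right)}{3} = \left(- \frac{1}{3}\right) \left(-9\right) = 3$)
$r = i \sqrt{42}$ ($r = \sqrt{-54 + 12} = \sqrt{-42} = i \sqrt{42} \approx 6.4807 i$)
$r \left(\left(\left(0 + 3\right)^{2} - 24\right) + C\right) + y = i \sqrt{42} \left(\left(\left(0 + 3\right)^{2} - 24\right) + 3\right) - 312 = i \sqrt{42} \left(\left(3^{2} - 24\right) + 3\right) - 312 = i \sqrt{42} \left(\left(9 - 24\right) + 3\right) - 312 = i \sqrt{42} \left(-15 + 3\right) - 312 = i \sqrt{42} \left(-12\right) - 312 = - 12 i \sqrt{42} - 312 = -312 - 12 i \sqrt{42}$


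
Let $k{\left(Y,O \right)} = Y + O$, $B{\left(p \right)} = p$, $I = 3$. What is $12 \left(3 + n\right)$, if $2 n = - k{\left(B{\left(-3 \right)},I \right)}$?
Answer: $36$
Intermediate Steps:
$k{\left(Y,O \right)} = O + Y$
$n = 0$ ($n = \frac{\left(-1\right) \left(3 - 3\right)}{2} = \frac{\left(-1\right) 0}{2} = \frac{1}{2} \cdot 0 = 0$)
$12 \left(3 + n\right) = 12 \left(3 + 0\right) = 12 \cdot 3 = 36$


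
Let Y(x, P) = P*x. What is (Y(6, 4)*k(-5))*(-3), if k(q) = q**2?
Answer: -1800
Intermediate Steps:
(Y(6, 4)*k(-5))*(-3) = ((4*6)*(-5)**2)*(-3) = (24*25)*(-3) = 600*(-3) = -1800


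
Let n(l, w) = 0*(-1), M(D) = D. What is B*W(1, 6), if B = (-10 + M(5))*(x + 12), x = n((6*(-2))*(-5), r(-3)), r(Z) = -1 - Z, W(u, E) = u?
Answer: -60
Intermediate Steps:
n(l, w) = 0
x = 0
B = -60 (B = (-10 + 5)*(0 + 12) = -5*12 = -60)
B*W(1, 6) = -60*1 = -60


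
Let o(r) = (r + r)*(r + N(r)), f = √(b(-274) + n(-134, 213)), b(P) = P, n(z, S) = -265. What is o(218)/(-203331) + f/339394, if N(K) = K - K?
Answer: -95048/203331 + 7*I*√11/339394 ≈ -0.46745 + 6.8405e-5*I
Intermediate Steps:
N(K) = 0
f = 7*I*√11 (f = √(-274 - 265) = √(-539) = 7*I*√11 ≈ 23.216*I)
o(r) = 2*r² (o(r) = (r + r)*(r + 0) = (2*r)*r = 2*r²)
o(218)/(-203331) + f/339394 = (2*218²)/(-203331) + (7*I*√11)/339394 = (2*47524)*(-1/203331) + (7*I*√11)*(1/339394) = 95048*(-1/203331) + 7*I*√11/339394 = -95048/203331 + 7*I*√11/339394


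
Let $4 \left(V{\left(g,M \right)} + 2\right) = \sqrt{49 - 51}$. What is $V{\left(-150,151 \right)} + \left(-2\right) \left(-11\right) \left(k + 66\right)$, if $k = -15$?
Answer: $1120 + \frac{i \sqrt{2}}{4} \approx 1120.0 + 0.35355 i$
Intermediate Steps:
$V{\left(g,M \right)} = -2 + \frac{i \sqrt{2}}{4}$ ($V{\left(g,M \right)} = -2 + \frac{\sqrt{49 - 51}}{4} = -2 + \frac{\sqrt{-2}}{4} = -2 + \frac{i \sqrt{2}}{4}$)
$V{\left(-150,151 \right)} + \left(-2\right) \left(-11\right) \left(k + 66\right) = \left(-2 + \frac{i \sqrt{2}}{4}\right) + \left(-2\right) \left(-11\right) \left(-15 + 66\right) = \left(-2 + \frac{i \sqrt{2}}{4}\right) + 22 \cdot 51 = \left(-2 + \frac{i \sqrt{2}}{4}\right) + 1122 = 1120 + \frac{i \sqrt{2}}{4}$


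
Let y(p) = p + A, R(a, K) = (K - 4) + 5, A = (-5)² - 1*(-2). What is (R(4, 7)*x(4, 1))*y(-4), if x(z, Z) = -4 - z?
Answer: -1472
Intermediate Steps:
A = 27 (A = 25 + 2 = 27)
R(a, K) = 1 + K (R(a, K) = (-4 + K) + 5 = 1 + K)
y(p) = 27 + p (y(p) = p + 27 = 27 + p)
(R(4, 7)*x(4, 1))*y(-4) = ((1 + 7)*(-4 - 1*4))*(27 - 4) = (8*(-4 - 4))*23 = (8*(-8))*23 = -64*23 = -1472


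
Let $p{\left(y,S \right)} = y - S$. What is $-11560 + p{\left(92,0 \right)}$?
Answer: $-11468$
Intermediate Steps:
$-11560 + p{\left(92,0 \right)} = -11560 + \left(92 - 0\right) = -11560 + \left(92 + 0\right) = -11560 + 92 = -11468$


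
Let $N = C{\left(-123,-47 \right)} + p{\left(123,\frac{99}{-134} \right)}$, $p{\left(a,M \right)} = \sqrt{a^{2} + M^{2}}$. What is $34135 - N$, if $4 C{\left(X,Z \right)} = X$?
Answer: $\frac{136663}{4} - \frac{15 \sqrt{1207405}}{134} \approx 34043.0$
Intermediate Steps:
$C{\left(X,Z \right)} = \frac{X}{4}$
$p{\left(a,M \right)} = \sqrt{M^{2} + a^{2}}$
$N = - \frac{123}{4} + \frac{15 \sqrt{1207405}}{134}$ ($N = \frac{1}{4} \left(-123\right) + \sqrt{\left(\frac{99}{-134}\right)^{2} + 123^{2}} = - \frac{123}{4} + \sqrt{\left(99 \left(- \frac{1}{134}\right)\right)^{2} + 15129} = - \frac{123}{4} + \sqrt{\left(- \frac{99}{134}\right)^{2} + 15129} = - \frac{123}{4} + \sqrt{\frac{9801}{17956} + 15129} = - \frac{123}{4} + \sqrt{\frac{271666125}{17956}} = - \frac{123}{4} + \frac{15 \sqrt{1207405}}{134} \approx 92.252$)
$34135 - N = 34135 - \left(- \frac{123}{4} + \frac{15 \sqrt{1207405}}{134}\right) = 34135 + \left(\frac{123}{4} - \frac{15 \sqrt{1207405}}{134}\right) = \frac{136663}{4} - \frac{15 \sqrt{1207405}}{134}$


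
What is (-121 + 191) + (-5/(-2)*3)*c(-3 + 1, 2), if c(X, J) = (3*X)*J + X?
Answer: -35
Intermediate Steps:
c(X, J) = X + 3*J*X (c(X, J) = 3*J*X + X = X + 3*J*X)
(-121 + 191) + (-5/(-2)*3)*c(-3 + 1, 2) = (-121 + 191) + (-5/(-2)*3)*((-3 + 1)*(1 + 3*2)) = 70 + (-5*(-½)*3)*(-2*(1 + 6)) = 70 + ((5/2)*3)*(-2*7) = 70 + (15/2)*(-14) = 70 - 105 = -35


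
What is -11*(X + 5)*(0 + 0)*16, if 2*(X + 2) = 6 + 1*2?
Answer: 0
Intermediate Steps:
X = 2 (X = -2 + (6 + 1*2)/2 = -2 + (6 + 2)/2 = -2 + (1/2)*8 = -2 + 4 = 2)
-11*(X + 5)*(0 + 0)*16 = -11*(2 + 5)*(0 + 0)*16 = -77*0*16 = -11*0*16 = 0*16 = 0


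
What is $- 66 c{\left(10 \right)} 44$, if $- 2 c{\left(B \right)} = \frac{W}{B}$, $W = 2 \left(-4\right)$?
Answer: $- \frac{5808}{5} \approx -1161.6$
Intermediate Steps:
$W = -8$
$c{\left(B \right)} = \frac{4}{B}$ ($c{\left(B \right)} = - \frac{\left(-8\right) \frac{1}{B}}{2} = \frac{4}{B}$)
$- 66 c{\left(10 \right)} 44 = - 66 \cdot \frac{4}{10} \cdot 44 = - 66 \cdot 4 \cdot \frac{1}{10} \cdot 44 = \left(-66\right) \frac{2}{5} \cdot 44 = \left(- \frac{132}{5}\right) 44 = - \frac{5808}{5}$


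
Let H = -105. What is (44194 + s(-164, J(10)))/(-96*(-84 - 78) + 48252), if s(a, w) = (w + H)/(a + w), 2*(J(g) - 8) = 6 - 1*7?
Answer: 13832917/19970652 ≈ 0.69266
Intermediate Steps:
J(g) = 15/2 (J(g) = 8 + (6 - 1*7)/2 = 8 + (6 - 7)/2 = 8 + (½)*(-1) = 8 - ½ = 15/2)
s(a, w) = (-105 + w)/(a + w) (s(a, w) = (w - 105)/(a + w) = (-105 + w)/(a + w))
(44194 + s(-164, J(10)))/(-96*(-84 - 78) + 48252) = (44194 + (-105 + 15/2)/(-164 + 15/2))/(-96*(-84 - 78) + 48252) = (44194 - 195/2/(-313/2))/(-96*(-162) + 48252) = (44194 - 2/313*(-195/2))/(15552 + 48252) = (44194 + 195/313)/63804 = (13832917/313)*(1/63804) = 13832917/19970652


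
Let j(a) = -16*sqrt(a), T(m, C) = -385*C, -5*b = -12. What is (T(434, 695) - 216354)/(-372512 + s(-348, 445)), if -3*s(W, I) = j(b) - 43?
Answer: 8111809049955/6243953022173 + 46457184*sqrt(15)/6243953022173 ≈ 1.2992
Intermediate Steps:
b = 12/5 (b = -1/5*(-12) = 12/5 ≈ 2.4000)
s(W, I) = 43/3 + 32*sqrt(15)/15 (s(W, I) = -(-32*sqrt(15)/5 - 43)/3 = -(-43 - 32*sqrt(15)/5)/3 = 43/3 + 32*sqrt(15)/15)
(T(434, 695) - 216354)/(-372512 + s(-348, 445)) = (-385*695 - 216354)/(-372512 + (43/3 + 32*sqrt(15)/15)) = (-267575 - 216354)/(-1117493/3 + 32*sqrt(15)/15) = -483929/(-1117493/3 + 32*sqrt(15)/15)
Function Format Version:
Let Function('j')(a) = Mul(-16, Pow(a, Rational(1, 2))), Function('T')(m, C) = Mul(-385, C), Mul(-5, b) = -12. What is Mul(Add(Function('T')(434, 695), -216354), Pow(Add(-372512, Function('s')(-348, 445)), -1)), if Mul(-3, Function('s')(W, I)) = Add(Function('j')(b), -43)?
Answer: Add(Rational(8111809049955, 6243953022173), Mul(Rational(46457184, 6243953022173), Pow(15, Rational(1, 2)))) ≈ 1.2992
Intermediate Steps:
b = Rational(12, 5) (b = Mul(Rational(-1, 5), -12) = Rational(12, 5) ≈ 2.4000)
Function('s')(W, I) = Add(Rational(43, 3), Mul(Rational(32, 15), Pow(15, Rational(1, 2)))) (Function('s')(W, I) = Mul(Rational(-1, 3), Add(Mul(-16, Pow(Rational(12, 5), Rational(1, 2))), -43)) = Mul(Rational(-1, 3), Add(Mul(-16, Mul(Rational(2, 5), Pow(15, Rational(1, 2)))), -43)) = Mul(Rational(-1, 3), Add(Mul(Rational(-32, 5), Pow(15, Rational(1, 2))), -43)) = Mul(Rational(-1, 3), Add(-43, Mul(Rational(-32, 5), Pow(15, Rational(1, 2))))) = Add(Rational(43, 3), Mul(Rational(32, 15), Pow(15, Rational(1, 2)))))
Mul(Add(Function('T')(434, 695), -216354), Pow(Add(-372512, Function('s')(-348, 445)), -1)) = Mul(Add(Mul(-385, 695), -216354), Pow(Add(-372512, Add(Rational(43, 3), Mul(Rational(32, 15), Pow(15, Rational(1, 2))))), -1)) = Mul(Add(-267575, -216354), Pow(Add(Rational(-1117493, 3), Mul(Rational(32, 15), Pow(15, Rational(1, 2)))), -1)) = Mul(-483929, Pow(Add(Rational(-1117493, 3), Mul(Rational(32, 15), Pow(15, Rational(1, 2)))), -1))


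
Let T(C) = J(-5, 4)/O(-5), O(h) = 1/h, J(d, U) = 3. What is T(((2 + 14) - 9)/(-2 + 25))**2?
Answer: 225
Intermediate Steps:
O(h) = 1/h
T(C) = -15 (T(C) = 3/(1/(-5)) = 3/(-1/5) = 3*(-5) = -15)
T(((2 + 14) - 9)/(-2 + 25))**2 = (-15)**2 = 225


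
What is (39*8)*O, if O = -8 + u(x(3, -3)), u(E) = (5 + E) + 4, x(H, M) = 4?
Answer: 1560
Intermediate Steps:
u(E) = 9 + E
O = 5 (O = -8 + (9 + 4) = -8 + 13 = 5)
(39*8)*O = (39*8)*5 = 312*5 = 1560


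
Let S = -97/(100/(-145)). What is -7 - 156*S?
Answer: -109742/5 ≈ -21948.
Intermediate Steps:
S = 2813/20 (S = -97/(100*(-1/145)) = -97/(-20/29) = -97*(-29/20) = 2813/20 ≈ 140.65)
-7 - 156*S = -7 - 156*2813/20 = -7 - 109707/5 = -109742/5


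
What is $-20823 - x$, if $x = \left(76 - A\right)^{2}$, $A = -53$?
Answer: $-37464$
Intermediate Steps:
$x = 16641$ ($x = \left(76 - -53\right)^{2} = \left(76 + 53\right)^{2} = 129^{2} = 16641$)
$-20823 - x = -20823 - 16641 = -37464$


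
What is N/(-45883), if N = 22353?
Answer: -22353/45883 ≈ -0.48717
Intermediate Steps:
N/(-45883) = 22353/(-45883) = 22353*(-1/45883) = -22353/45883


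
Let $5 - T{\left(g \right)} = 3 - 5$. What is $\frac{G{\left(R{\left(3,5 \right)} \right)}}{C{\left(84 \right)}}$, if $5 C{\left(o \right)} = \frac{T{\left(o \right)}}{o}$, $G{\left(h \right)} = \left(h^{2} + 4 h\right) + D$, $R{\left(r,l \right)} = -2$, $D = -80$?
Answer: $-5040$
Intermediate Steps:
$T{\left(g \right)} = 7$ ($T{\left(g \right)} = 5 - \left(3 - 5\right) = 5 - -2 = 5 + 2 = 7$)
$G{\left(h \right)} = -80 + h^{2} + 4 h$ ($G{\left(h \right)} = \left(h^{2} + 4 h\right) - 80 = -80 + h^{2} + 4 h$)
$C{\left(o \right)} = \frac{7}{5 o}$ ($C{\left(o \right)} = \frac{7 \frac{1}{o}}{5} = \frac{7}{5 o}$)
$\frac{G{\left(R{\left(3,5 \right)} \right)}}{C{\left(84 \right)}} = \frac{-80 + \left(-2\right)^{2} + 4 \left(-2\right)}{\frac{7}{5} \cdot \frac{1}{84}} = \frac{-80 + 4 - 8}{\frac{7}{5} \cdot \frac{1}{84}} = - 84 \frac{1}{\frac{1}{60}} = \left(-84\right) 60 = -5040$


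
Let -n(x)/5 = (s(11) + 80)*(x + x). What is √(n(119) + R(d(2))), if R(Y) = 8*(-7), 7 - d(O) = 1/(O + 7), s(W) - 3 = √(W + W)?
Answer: √(-98826 - 1190*√22) ≈ 323.12*I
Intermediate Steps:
s(W) = 3 + √2*√W (s(W) = 3 + √(W + W) = 3 + √(2*W) = 3 + √2*√W)
n(x) = -10*x*(83 + √22) (n(x) = -5*((3 + √2*√11) + 80)*(x + x) = -5*((3 + √22) + 80)*2*x = -5*(83 + √22)*2*x = -10*x*(83 + √22))
d(O) = 7 - 1/(7 + O) (d(O) = 7 - 1/(O + 7) = 7 - 1/(7 + O))
R(Y) = -56
√(n(119) + R(d(2))) = √(-10*119*(83 + √22) - 56) = √((-98770 - 1190*√22) - 56) = √(-98826 - 1190*√22)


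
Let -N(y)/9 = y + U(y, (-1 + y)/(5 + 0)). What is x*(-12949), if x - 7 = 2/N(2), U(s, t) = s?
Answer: -1618625/18 ≈ -89924.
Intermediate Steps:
N(y) = -18*y (N(y) = -9*(y + y) = -18*y)
x = 125/18 (x = 7 + 2/((-18*2)) = 7 + 2/(-36) = 7 + 2*(-1/36) = 7 - 1/18 = 125/18 ≈ 6.9444)
x*(-12949) = (125/18)*(-12949) = -1618625/18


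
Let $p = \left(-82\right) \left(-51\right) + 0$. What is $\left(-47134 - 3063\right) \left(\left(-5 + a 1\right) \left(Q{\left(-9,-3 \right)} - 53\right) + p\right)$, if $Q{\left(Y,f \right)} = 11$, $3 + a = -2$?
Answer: $-231006594$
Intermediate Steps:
$a = -5$ ($a = -3 - 2 = -5$)
$p = 4182$ ($p = 4182 + 0 = 4182$)
$\left(-47134 - 3063\right) \left(\left(-5 + a 1\right) \left(Q{\left(-9,-3 \right)} - 53\right) + p\right) = \left(-47134 - 3063\right) \left(\left(-5 - 5\right) \left(11 - 53\right) + 4182\right) = - 50197 \left(\left(-5 - 5\right) \left(-42\right) + 4182\right) = - 50197 \left(\left(-10\right) \left(-42\right) + 4182\right) = - 50197 \left(420 + 4182\right) = \left(-50197\right) 4602 = -231006594$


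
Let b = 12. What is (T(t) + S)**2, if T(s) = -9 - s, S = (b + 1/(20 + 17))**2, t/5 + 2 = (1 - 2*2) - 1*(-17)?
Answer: 10725502096/1874161 ≈ 5722.8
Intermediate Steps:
t = 60 (t = -10 + 5*((1 - 2*2) - 1*(-17)) = -10 + 5*((1 - 4) + 17) = -10 + 5*(-3 + 17) = -10 + 5*14 = -10 + 70 = 60)
S = 198025/1369 (S = (12 + 1/(20 + 17))**2 = (12 + 1/37)**2 = (445/37)**2 = 198025/1369 ≈ 144.65)
(T(t) + S)**2 = ((-9 - 1*60) + 198025/1369)**2 = ((-9 - 60) + 198025/1369)**2 = (-69 + 198025/1369)**2 = (103564/1369)**2 = 10725502096/1874161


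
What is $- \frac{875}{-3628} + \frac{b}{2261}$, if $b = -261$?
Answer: $\frac{1031467}{8202908} \approx 0.12574$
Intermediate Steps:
$- \frac{875}{-3628} + \frac{b}{2261} = - \frac{875}{-3628} - \frac{261}{2261} = \left(-875\right) \left(- \frac{1}{3628}\right) - \frac{261}{2261} = \frac{875}{3628} - \frac{261}{2261} = \frac{1031467}{8202908}$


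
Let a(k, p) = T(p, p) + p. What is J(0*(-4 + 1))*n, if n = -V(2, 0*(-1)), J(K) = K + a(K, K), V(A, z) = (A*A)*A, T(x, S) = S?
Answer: 0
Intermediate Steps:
a(k, p) = 2*p (a(k, p) = p + p = 2*p)
V(A, z) = A**3 (V(A, z) = A**2*A = A**3)
J(K) = 3*K (J(K) = K + 2*K = 3*K)
n = -8 (n = -1*2**3 = -1*8 = -8)
J(0*(-4 + 1))*n = (3*(0*(-4 + 1)))*(-8) = (3*(0*(-3)))*(-8) = (3*0)*(-8) = 0*(-8) = 0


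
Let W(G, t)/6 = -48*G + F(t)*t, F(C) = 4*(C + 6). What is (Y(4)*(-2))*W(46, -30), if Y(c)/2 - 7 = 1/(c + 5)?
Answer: -114688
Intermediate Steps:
F(C) = 24 + 4*C (F(C) = 4*(6 + C) = 24 + 4*C)
Y(c) = 14 + 2/(5 + c) (Y(c) = 14 + 2/(c + 5) = 14 + 2/(5 + c))
W(G, t) = -288*G + 6*t*(24 + 4*t) (W(G, t) = 6*(-48*G + (24 + 4*t)*t) = 6*(-48*G + t*(24 + 4*t)) = -288*G + 6*t*(24 + 4*t))
(Y(4)*(-2))*W(46, -30) = ((2*(36 + 7*4)/(5 + 4))*(-2))*(-288*46 + 24*(-30)*(6 - 30)) = ((2*(36 + 28)/9)*(-2))*(-13248 + 24*(-30)*(-24)) = ((2*(⅑)*64)*(-2))*(-13248 + 17280) = ((128/9)*(-2))*4032 = -256/9*4032 = -114688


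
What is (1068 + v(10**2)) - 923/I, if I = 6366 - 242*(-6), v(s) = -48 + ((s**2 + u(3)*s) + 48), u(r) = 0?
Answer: 86528701/7818 ≈ 11068.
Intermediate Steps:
v(s) = s**2 (v(s) = -48 + ((s**2 + 0*s) + 48) = -48 + ((s**2 + 0) + 48) = -48 + (s**2 + 48) = -48 + (48 + s**2) = s**2)
I = 7818 (I = 6366 - 1*(-1452) = 6366 + 1452 = 7818)
(1068 + v(10**2)) - 923/I = (1068 + (10**2)**2) - 923/7818 = (1068 + 100**2) - 923*1/7818 = (1068 + 10000) - 923/7818 = 11068 - 923/7818 = 86528701/7818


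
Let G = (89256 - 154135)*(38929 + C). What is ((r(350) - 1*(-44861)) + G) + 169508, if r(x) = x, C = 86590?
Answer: -8143332482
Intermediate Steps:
G = -8143547201 (G = (89256 - 154135)*(38929 + 86590) = -64879*125519 = -8143547201)
((r(350) - 1*(-44861)) + G) + 169508 = ((350 - 1*(-44861)) - 8143547201) + 169508 = ((350 + 44861) - 8143547201) + 169508 = (45211 - 8143547201) + 169508 = -8143501990 + 169508 = -8143332482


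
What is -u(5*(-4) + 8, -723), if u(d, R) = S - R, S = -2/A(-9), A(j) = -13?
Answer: -9401/13 ≈ -723.15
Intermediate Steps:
S = 2/13 (S = -2/(-13) = -2*(-1/13) = 2/13 ≈ 0.15385)
u(d, R) = 2/13 - R
-u(5*(-4) + 8, -723) = -(2/13 - 1*(-723)) = -(2/13 + 723) = -1*9401/13 = -9401/13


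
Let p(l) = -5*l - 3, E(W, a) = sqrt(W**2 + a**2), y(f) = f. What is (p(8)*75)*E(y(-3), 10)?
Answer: -3225*sqrt(109) ≈ -33670.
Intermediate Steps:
p(l) = -3 - 5*l
(p(8)*75)*E(y(-3), 10) = ((-3 - 5*8)*75)*sqrt((-3)**2 + 10**2) = ((-3 - 40)*75)*sqrt(9 + 100) = (-43*75)*sqrt(109) = -3225*sqrt(109)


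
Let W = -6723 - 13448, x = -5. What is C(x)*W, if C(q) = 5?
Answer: -100855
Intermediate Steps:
W = -20171
C(x)*W = 5*(-20171) = -100855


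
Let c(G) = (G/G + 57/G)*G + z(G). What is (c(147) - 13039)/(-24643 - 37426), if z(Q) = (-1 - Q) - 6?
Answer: 12989/62069 ≈ 0.20927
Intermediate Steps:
z(Q) = -7 - Q
c(G) = -7 - G + G*(1 + 57/G) (c(G) = (G/G + 57/G)*G + (-7 - G) = (1 + 57/G)*G + (-7 - G) = G*(1 + 57/G) + (-7 - G) = -7 - G + G*(1 + 57/G))
(c(147) - 13039)/(-24643 - 37426) = (50 - 13039)/(-24643 - 37426) = -12989/(-62069) = -12989*(-1/62069) = 12989/62069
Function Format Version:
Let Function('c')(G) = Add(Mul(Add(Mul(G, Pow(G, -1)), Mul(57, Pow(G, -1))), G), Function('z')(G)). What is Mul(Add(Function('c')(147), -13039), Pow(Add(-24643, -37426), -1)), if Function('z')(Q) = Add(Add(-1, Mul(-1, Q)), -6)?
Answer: Rational(12989, 62069) ≈ 0.20927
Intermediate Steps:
Function('z')(Q) = Add(-7, Mul(-1, Q))
Function('c')(G) = Add(-7, Mul(-1, G), Mul(G, Add(1, Mul(57, Pow(G, -1))))) (Function('c')(G) = Add(Mul(Add(Mul(G, Pow(G, -1)), Mul(57, Pow(G, -1))), G), Add(-7, Mul(-1, G))) = Add(Mul(Add(1, Mul(57, Pow(G, -1))), G), Add(-7, Mul(-1, G))) = Add(Mul(G, Add(1, Mul(57, Pow(G, -1)))), Add(-7, Mul(-1, G))) = Add(-7, Mul(-1, G), Mul(G, Add(1, Mul(57, Pow(G, -1))))))
Mul(Add(Function('c')(147), -13039), Pow(Add(-24643, -37426), -1)) = Mul(Add(50, -13039), Pow(Add(-24643, -37426), -1)) = Mul(-12989, Pow(-62069, -1)) = Mul(-12989, Rational(-1, 62069)) = Rational(12989, 62069)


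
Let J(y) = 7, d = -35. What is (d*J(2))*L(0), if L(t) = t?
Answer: 0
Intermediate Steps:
(d*J(2))*L(0) = -35*7*0 = -245*0 = 0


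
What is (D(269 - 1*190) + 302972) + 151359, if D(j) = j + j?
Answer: 454489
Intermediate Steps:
D(j) = 2*j
(D(269 - 1*190) + 302972) + 151359 = (2*(269 - 1*190) + 302972) + 151359 = (2*(269 - 190) + 302972) + 151359 = (2*79 + 302972) + 151359 = (158 + 302972) + 151359 = 303130 + 151359 = 454489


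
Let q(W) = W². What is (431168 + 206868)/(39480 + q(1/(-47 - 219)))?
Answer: 45144875216/2793446881 ≈ 16.161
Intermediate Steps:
(431168 + 206868)/(39480 + q(1/(-47 - 219))) = (431168 + 206868)/(39480 + (1/(-47 - 219))²) = 638036/(39480 + (1/(-266))²) = 638036/(39480 + (-1/266)²) = 638036/(39480 + 1/70756) = 638036/(2793446881/70756) = 638036*(70756/2793446881) = 45144875216/2793446881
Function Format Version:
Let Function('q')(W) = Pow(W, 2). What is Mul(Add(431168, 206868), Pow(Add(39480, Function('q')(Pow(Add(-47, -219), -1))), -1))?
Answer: Rational(45144875216, 2793446881) ≈ 16.161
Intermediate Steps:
Mul(Add(431168, 206868), Pow(Add(39480, Function('q')(Pow(Add(-47, -219), -1))), -1)) = Mul(Add(431168, 206868), Pow(Add(39480, Pow(Pow(Add(-47, -219), -1), 2)), -1)) = Mul(638036, Pow(Add(39480, Pow(Pow(-266, -1), 2)), -1)) = Mul(638036, Pow(Add(39480, Pow(Rational(-1, 266), 2)), -1)) = Mul(638036, Pow(Add(39480, Rational(1, 70756)), -1)) = Mul(638036, Pow(Rational(2793446881, 70756), -1)) = Mul(638036, Rational(70756, 2793446881)) = Rational(45144875216, 2793446881)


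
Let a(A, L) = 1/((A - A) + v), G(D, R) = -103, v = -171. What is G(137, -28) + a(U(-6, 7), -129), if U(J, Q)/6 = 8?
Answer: -17614/171 ≈ -103.01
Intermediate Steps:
U(J, Q) = 48 (U(J, Q) = 6*8 = 48)
a(A, L) = -1/171 (a(A, L) = 1/((A - A) - 171) = 1/(0 - 171) = 1/(-171) = -1/171)
G(137, -28) + a(U(-6, 7), -129) = -103 - 1/171 = -17614/171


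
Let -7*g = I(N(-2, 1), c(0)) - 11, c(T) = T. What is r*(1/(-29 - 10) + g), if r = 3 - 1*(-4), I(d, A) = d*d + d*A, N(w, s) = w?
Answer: 266/39 ≈ 6.8205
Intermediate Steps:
I(d, A) = d**2 + A*d
r = 7 (r = 3 + 4 = 7)
g = 1 (g = -(-2*(0 - 2) - 11)/7 = -(-2*(-2) - 11)/7 = -(4 - 11)/7 = -1/7*(-7) = 1)
r*(1/(-29 - 10) + g) = 7*(1/(-29 - 10) + 1) = 7*(1/(-39) + 1) = 7*(-1/39 + 1) = 7*(38/39) = 266/39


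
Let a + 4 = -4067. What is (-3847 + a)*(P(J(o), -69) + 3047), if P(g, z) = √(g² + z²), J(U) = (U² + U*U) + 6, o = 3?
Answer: -24126146 - 23754*√593 ≈ -2.4705e+7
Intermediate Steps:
a = -4071 (a = -4 - 4067 = -4071)
J(U) = 6 + 2*U² (J(U) = (U² + U²) + 6 = 2*U² + 6 = 6 + 2*U²)
(-3847 + a)*(P(J(o), -69) + 3047) = (-3847 - 4071)*(√((6 + 2*3²)² + (-69)²) + 3047) = -7918*(√((6 + 2*9)² + 4761) + 3047) = -7918*(√((6 + 18)² + 4761) + 3047) = -7918*(√(24² + 4761) + 3047) = -7918*(√(576 + 4761) + 3047) = -7918*(√5337 + 3047) = -7918*(3*√593 + 3047) = -7918*(3047 + 3*√593) = -24126146 - 23754*√593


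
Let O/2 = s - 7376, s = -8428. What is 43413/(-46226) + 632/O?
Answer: -6040573/6297894 ≈ -0.95914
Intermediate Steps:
O = -31608 (O = 2*(-8428 - 7376) = 2*(-15804) = -31608)
43413/(-46226) + 632/O = 43413/(-46226) + 632/(-31608) = 43413*(-1/46226) + 632*(-1/31608) = -1497/1594 - 79/3951 = -6040573/6297894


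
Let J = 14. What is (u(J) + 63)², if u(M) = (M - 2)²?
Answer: 42849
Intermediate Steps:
u(M) = (-2 + M)²
(u(J) + 63)² = ((-2 + 14)² + 63)² = (12² + 63)² = (144 + 63)² = 207² = 42849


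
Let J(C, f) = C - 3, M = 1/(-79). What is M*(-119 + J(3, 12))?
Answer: 119/79 ≈ 1.5063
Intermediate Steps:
M = -1/79 ≈ -0.012658
J(C, f) = -3 + C
M*(-119 + J(3, 12)) = -(-119 + (-3 + 3))/79 = -(-119 + 0)/79 = -1/79*(-119) = 119/79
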